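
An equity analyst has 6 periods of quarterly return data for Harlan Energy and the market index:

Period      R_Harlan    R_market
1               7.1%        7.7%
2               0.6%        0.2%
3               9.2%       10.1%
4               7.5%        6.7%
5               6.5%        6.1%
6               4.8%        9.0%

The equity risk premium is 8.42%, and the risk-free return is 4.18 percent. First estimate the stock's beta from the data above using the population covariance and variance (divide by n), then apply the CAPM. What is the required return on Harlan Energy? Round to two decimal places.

Mean R_i = (7.1 + 0.6 + 9.2 + 7.5 + 6.5 + 4.8) / 6 = 5.9500%
Mean R_m = (7.7 + 0.2 + 10.1 + 6.7 + 6.1 + 9.0) / 6 = 6.6333%
Σ(R_i − R̄_i)(R_m − R̄_m) = 44.0000  ⇒  Cov = 44.0000 / 6 = 7.3333
Σ(R_m − R̄_m)² = 60.4333  ⇒  Var(R_m) = 60.4333 / 6 = 10.0722
β = Cov / Var(R_m) = 7.3333 / 10.0722 = 0.7281
E(R) = R_f + β × MRP = 4.18% + 0.7281 × 8.42% = 10.31%

10.31%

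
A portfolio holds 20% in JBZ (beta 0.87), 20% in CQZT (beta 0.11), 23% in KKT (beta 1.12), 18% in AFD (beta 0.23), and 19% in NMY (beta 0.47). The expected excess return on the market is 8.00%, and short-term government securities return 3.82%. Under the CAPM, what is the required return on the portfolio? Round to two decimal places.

8.49%

β_P = Σ w_i β_i = 0.20×0.87 + 0.20×0.11 + 0.23×1.12 + 0.18×0.23 + 0.19×0.47 = 0.5843
E(R_P) = R_f + β_P × MRP = 3.82% + 0.5843 × 8.00% = 8.49%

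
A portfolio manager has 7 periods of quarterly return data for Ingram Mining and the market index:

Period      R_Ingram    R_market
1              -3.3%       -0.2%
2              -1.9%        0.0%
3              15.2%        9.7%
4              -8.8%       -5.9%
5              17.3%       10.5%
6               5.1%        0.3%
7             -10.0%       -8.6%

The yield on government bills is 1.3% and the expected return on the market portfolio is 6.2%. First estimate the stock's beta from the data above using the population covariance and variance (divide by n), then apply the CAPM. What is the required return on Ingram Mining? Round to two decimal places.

8.58%

Mean R_i = (-3.3 − 1.9 + 15.2 − 8.8 + 17.3 + 5.1 − 10.0) / 7 = 1.9429%
Mean R_m = (-0.2 + 0.0 + 9.7 − 5.9 + 10.5 + 0.3 − 8.6) / 7 = 0.8286%
Σ(R_i − R̄_i)(R_m − R̄_m) = 457.9314  ⇒  Cov = 457.9314 / 7 = 65.4188
Σ(R_m − R̄_m)² = 308.4343  ⇒  Var(R_m) = 308.4343 / 7 = 44.0620
β = Cov / Var(R_m) = 65.4188 / 44.0620 = 1.4847
MRP = 6.2% − 1.3% = 4.90%
E(R) = R_f + β × MRP = 1.3% + 1.4847 × 4.9% = 8.58%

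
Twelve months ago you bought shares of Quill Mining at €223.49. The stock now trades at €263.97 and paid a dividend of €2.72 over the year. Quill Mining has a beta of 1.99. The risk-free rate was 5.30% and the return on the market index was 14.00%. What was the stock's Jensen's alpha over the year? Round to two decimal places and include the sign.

-3.28%

Realised HPR = (P1 + D1 − P0) / P0 = (263.97 + 2.72 − 223.49) / 223.49 = 43.20 / 223.49 = 19.3297%
MRP = 14.00% − 5.30% = 8.70%
CAPM required = R_f + β·MRP = 5.30% + 1.99 × 8.70% = 22.6130%
α = realised − required = 19.3297% − 22.6130% = -3.28%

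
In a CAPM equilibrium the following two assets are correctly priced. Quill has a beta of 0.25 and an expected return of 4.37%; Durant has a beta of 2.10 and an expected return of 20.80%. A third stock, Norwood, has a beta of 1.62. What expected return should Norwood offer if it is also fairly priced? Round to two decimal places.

MRP (SML slope) = (20.80% − 4.37%) / (2.10 − 0.25) = 16.43% / 1.85 = 8.8811%
R_f (intercept) = 4.37% − 0.25 × 8.8811% = 2.1497%
E(R_Norwood) = R_f + β × MRP = 2.1497% + 1.62 × 8.8811% = 16.54%

16.54%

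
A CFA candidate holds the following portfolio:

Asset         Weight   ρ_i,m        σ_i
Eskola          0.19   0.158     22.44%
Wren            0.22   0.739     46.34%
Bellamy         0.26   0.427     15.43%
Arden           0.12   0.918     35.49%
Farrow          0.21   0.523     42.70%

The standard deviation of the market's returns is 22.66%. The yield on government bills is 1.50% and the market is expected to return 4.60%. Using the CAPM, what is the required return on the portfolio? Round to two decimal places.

β_Eskola = 0.158 × 22.44% / 22.66% = 0.1565
β_Wren = 0.739 × 46.34% / 22.66% = 1.5113
β_Bellamy = 0.427 × 15.43% / 22.66% = 0.2908
β_Arden = 0.918 × 35.49% / 22.66% = 1.4378
β_Farrow = 0.523 × 42.70% / 22.66% = 0.9855
β_P = Σ w_i β_i = 0.19×0.1565 + 0.22×1.5113 + 0.26×0.2908 + 0.12×1.4378 + 0.21×0.9855 = 0.8173
MRP = 4.60% − 1.50% = 3.10%
E(R_P) = R_f + β_P × MRP = 1.50% + 0.8173 × 3.10% = 4.03%

4.03%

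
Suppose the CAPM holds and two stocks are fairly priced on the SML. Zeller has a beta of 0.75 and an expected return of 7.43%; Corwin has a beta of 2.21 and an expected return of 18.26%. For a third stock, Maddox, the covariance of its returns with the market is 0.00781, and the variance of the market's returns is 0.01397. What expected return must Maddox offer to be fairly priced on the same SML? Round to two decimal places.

MRP = (18.26% − 7.43%) / (2.21 − 0.75) = 7.4178%
R_f = 7.43% − 0.75 × 7.4178% = 1.8667%
β_Maddox = Cov / Var(R_m) = 0.00781 / 0.01397 = 0.5591
E(R_Maddox) = R_f + β × MRP = 1.8667% + 0.5591 × 7.4178% = 6.01%

6.01%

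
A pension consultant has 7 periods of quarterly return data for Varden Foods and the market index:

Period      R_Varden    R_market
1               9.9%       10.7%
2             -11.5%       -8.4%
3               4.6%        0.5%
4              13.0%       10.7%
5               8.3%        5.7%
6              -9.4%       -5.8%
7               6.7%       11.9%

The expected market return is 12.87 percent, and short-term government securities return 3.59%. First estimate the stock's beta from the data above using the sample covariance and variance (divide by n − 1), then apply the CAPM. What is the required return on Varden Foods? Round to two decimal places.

13.57%

Mean R_i = (9.9 − 11.5 + 4.6 + 13.0 + 8.3 − 9.4 + 6.7) / 7 = 3.0857%
Mean R_m = (10.7 − 8.4 + 0.5 + 10.7 + 5.7 − 5.8 + 11.9) / 7 = 3.6143%
Σ(R_i − R̄_i)(R_m − R̄_m) = 447.4214  ⇒  Cov = 447.4214 / 6 = 74.5702
Σ(R_m − R̄_m)² = 416.0886  ⇒  Var(R_m) = 416.0886 / 6 = 69.3481
β = Cov / Var(R_m) = 74.5702 / 69.3481 = 1.0753
MRP = 12.87% − 3.59% = 9.28%
E(R) = R_f + β × MRP = 3.59% + 1.0753 × 9.28% = 13.57%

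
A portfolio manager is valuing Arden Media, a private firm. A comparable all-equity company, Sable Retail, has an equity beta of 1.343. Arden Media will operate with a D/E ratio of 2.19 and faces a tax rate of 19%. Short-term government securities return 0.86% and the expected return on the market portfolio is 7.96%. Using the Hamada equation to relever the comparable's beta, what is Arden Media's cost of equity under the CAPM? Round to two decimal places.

β_L = β_U × [1 + (1 − t)(D/E)] = 1.343 × [1 + (1 − 0.19) × 2.19]
    = 1.343 × [1 + 0.81 × 2.19] = 1.343 × 2.7739 = 3.7253
MRP = 7.96% − 0.86% = 7.10%
E(R) = R_f + β_L × MRP = 0.86% + 3.7253 × 7.10% = 27.31%

27.31%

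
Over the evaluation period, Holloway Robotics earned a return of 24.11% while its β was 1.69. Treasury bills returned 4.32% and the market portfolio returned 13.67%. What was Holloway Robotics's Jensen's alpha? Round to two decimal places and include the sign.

+3.99%

Market excess return = 13.67% − 4.32% = 9.35%
CAPM benchmark = R_f + β(R_m − R_f) = 4.32% + 1.69 × 9.35% = 20.1215%
α = actual − benchmark = 24.11% − 20.1215% = +3.99%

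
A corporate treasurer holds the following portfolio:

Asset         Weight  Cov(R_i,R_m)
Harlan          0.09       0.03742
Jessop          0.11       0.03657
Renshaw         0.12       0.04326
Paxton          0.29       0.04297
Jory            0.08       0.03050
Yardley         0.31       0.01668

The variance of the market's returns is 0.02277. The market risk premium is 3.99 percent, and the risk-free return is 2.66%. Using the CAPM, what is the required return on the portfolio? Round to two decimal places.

β_Harlan = 0.03742 / 0.02277 = 1.6434
β_Jessop = 0.03657 / 0.02277 = 1.6061
β_Renshaw = 0.04326 / 0.02277 = 1.8999
β_Paxton = 0.04297 / 0.02277 = 1.8871
β_Jory = 0.03050 / 0.02277 = 1.3395
β_Yardley = 0.01668 / 0.02277 = 0.7325
β_P = Σ w_i β_i = 0.09×1.6434 + 0.11×1.6061 + 0.12×1.8999 + 0.29×1.8871 + 0.08×1.3395 + 0.31×0.7325 = 1.4341
E(R_P) = R_f + β_P × MRP = 2.66% + 1.4341 × 3.99% = 8.38%

8.38%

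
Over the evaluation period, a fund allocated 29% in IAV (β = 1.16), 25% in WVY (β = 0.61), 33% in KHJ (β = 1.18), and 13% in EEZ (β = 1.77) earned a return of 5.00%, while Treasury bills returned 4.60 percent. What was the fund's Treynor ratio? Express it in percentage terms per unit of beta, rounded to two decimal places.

β_P = 0.29×1.16 + 0.25×0.61 + 0.33×1.18 + 0.13×1.77 = 1.1084
Treynor = (R_P − R_f) / β_P = (5.00% − 4.60%) / 1.1084 = 0.40% / 1.1084 = 0.36%

0.36%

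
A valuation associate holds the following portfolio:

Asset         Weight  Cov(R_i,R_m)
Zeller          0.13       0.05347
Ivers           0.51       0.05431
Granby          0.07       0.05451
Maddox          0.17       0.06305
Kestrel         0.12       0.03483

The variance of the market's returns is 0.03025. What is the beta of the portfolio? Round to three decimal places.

1.764

β_Zeller = 0.05347 / 0.03025 = 1.7676
β_Ivers = 0.05431 / 0.03025 = 1.7954
β_Granby = 0.05451 / 0.03025 = 1.8020
β_Maddox = 0.06305 / 0.03025 = 2.0843
β_Kestrel = 0.03483 / 0.03025 = 1.1514
β_P = Σ w_i β_i = 0.13×1.7676 + 0.51×1.7954 + 0.07×1.8020 + 0.17×2.0843 + 0.12×1.1514 = 1.7641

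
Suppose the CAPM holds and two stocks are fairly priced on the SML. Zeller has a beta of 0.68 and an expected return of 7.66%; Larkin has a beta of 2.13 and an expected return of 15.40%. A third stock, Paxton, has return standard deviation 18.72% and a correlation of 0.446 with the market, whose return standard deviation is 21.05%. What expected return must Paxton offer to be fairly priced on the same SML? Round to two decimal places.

6.15%

MRP = (15.40% − 7.66%) / (2.13 − 0.68) = 5.3379%
R_f = 7.66% − 0.68 × 5.3379% = 4.0302%
β_Paxton = ρ·σ_i/σ_m = 0.446 × 18.72 / 21.05 = 0.3966
E(R_Paxton) = R_f + β × MRP = 4.0302% + 0.3966 × 5.3379% = 6.15%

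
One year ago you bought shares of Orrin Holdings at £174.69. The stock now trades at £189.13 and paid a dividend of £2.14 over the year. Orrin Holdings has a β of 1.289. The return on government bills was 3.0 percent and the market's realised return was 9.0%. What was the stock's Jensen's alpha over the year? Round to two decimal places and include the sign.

Realised HPR = (P1 + D1 − P0) / P0 = (189.13 + 2.14 − 174.69) / 174.69 = 16.58 / 174.69 = 9.4911%
MRP = 9.0% − 3.0% = 6.00%
CAPM required = R_f + β·MRP = 3.0% + 1.289 × 6.0% = 10.7340%
α = realised − required = 9.4911% − 10.7340% = -1.24%

-1.24%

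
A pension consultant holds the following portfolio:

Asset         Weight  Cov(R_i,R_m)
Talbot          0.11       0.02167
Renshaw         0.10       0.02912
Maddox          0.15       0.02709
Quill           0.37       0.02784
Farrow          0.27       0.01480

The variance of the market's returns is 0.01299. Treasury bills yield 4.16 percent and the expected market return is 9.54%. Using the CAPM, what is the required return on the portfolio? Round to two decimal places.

13.96%

β_Talbot = 0.02167 / 0.01299 = 1.6682
β_Renshaw = 0.02912 / 0.01299 = 2.2417
β_Maddox = 0.02709 / 0.01299 = 2.0855
β_Quill = 0.02784 / 0.01299 = 2.1432
β_Farrow = 0.01480 / 0.01299 = 1.1393
β_P = Σ w_i β_i = 0.11×1.6682 + 0.10×2.2417 + 0.15×2.0855 + 0.37×2.1432 + 0.27×1.1393 = 1.8211
MRP = 9.54% − 4.16% = 5.38%
E(R_P) = R_f + β_P × MRP = 4.16% + 1.8211 × 5.38% = 13.96%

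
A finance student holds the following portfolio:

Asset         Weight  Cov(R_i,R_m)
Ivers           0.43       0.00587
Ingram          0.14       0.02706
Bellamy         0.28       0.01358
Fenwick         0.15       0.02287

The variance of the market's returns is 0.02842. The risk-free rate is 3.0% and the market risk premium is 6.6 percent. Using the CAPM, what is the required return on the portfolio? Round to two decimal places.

6.15%

β_Ivers = 0.00587 / 0.02842 = 0.2065
β_Ingram = 0.02706 / 0.02842 = 0.9521
β_Bellamy = 0.01358 / 0.02842 = 0.4778
β_Fenwick = 0.02287 / 0.02842 = 0.8047
β_P = Σ w_i β_i = 0.43×0.2065 + 0.14×0.9521 + 0.28×0.4778 + 0.15×0.8047 = 0.4766
E(R_P) = R_f + β_P × MRP = 3.0% + 0.4766 × 6.6% = 6.15%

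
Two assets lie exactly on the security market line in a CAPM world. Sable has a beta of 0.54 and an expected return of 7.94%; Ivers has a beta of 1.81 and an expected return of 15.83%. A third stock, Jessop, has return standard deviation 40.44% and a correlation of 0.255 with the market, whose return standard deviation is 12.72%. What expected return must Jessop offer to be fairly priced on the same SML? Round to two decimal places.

MRP = (15.83% − 7.94%) / (1.81 − 0.54) = 6.2126%
R_f = 7.94% − 0.54 × 6.2126% = 4.5852%
β_Jessop = ρ·σ_i/σ_m = 0.255 × 40.44 / 12.72 = 0.8107
E(R_Jessop) = R_f + β × MRP = 4.5852% + 0.8107 × 6.2126% = 9.62%

9.62%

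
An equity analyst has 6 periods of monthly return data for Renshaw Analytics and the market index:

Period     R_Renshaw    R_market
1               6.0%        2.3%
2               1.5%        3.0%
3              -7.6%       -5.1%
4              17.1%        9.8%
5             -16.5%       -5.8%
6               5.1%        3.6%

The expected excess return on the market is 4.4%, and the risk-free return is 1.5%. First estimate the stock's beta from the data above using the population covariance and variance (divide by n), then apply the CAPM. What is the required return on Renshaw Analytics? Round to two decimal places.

Mean R_i = (6.0 + 1.5 − 7.6 + 17.1 − 16.5 + 5.1) / 6 = 0.9333%
Mean R_m = (2.3 + 3.0 − 5.1 + 9.8 − 5.8 + 3.6) / 6 = 1.3000%
Σ(R_i − R̄_i)(R_m − R̄_m) = 331.4200  ⇒  Cov = 331.4200 / 6 = 55.2367
Σ(R_m − R̄_m)² = 172.8000  ⇒  Var(R_m) = 172.8000 / 6 = 28.8000
β = Cov / Var(R_m) = 55.2367 / 28.8000 = 1.9179
E(R) = R_f + β × MRP = 1.5% + 1.9179 × 4.4% = 9.94%

9.94%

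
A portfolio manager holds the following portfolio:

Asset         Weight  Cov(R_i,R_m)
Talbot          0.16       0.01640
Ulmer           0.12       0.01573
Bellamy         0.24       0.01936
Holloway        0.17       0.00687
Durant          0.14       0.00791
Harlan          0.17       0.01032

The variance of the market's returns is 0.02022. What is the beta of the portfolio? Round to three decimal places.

0.652

β_Talbot = 0.01640 / 0.02022 = 0.8111
β_Ulmer = 0.01573 / 0.02022 = 0.7779
β_Bellamy = 0.01936 / 0.02022 = 0.9575
β_Holloway = 0.00687 / 0.02022 = 0.3398
β_Durant = 0.00791 / 0.02022 = 0.3912
β_Harlan = 0.01032 / 0.02022 = 0.5104
β_P = Σ w_i β_i = 0.16×0.8111 + 0.12×0.7779 + 0.24×0.9575 + 0.17×0.3398 + 0.14×0.3912 + 0.17×0.5104 = 0.6522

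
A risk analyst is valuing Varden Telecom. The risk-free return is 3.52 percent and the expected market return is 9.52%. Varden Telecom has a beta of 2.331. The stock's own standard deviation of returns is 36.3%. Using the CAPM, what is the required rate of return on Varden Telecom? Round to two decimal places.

17.51%

Market risk premium = E(R_m) − R_f = 9.52% − 3.52% = 6.00%
E(R) = R_f + β × MRP = 3.52% + 2.331 × 6.00% = 17.51%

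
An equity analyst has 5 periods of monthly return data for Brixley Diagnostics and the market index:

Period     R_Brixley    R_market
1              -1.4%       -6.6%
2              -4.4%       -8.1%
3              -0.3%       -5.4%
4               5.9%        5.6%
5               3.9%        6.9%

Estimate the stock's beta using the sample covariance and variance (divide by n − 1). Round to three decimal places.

0.545

Mean R_i = (-1.4 − 4.4 − 0.3 + 5.9 + 3.9) / 5 = 0.7400%
Mean R_m = (-6.6 − 8.1 − 5.4 + 5.6 + 6.9) / 5 = -1.5200%
Σ(R_i − R̄_i)(R_m − R̄_m) = 112.0740  ⇒  Cov = 112.0740 / 4 = 28.0185
Σ(R_m − R̄_m)² = 205.7480  ⇒  Var(R_m) = 205.7480 / 4 = 51.4370
β = Cov / Var(R_m) = 28.0185 / 51.4370 = 0.5447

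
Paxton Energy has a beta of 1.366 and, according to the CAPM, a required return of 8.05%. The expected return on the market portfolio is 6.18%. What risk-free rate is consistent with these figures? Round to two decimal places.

E(R) = R_f + β(E(R_m) − R_f) = R_f(1 − β) + β·E(R_m)
8.05% = R_f × (1 − 1.366) + 1.366 × 6.18%
8.05% = R_f × -0.366 + 8.44188%
R_f = (8.05% − 8.44188%) / -0.366 = 1.07%

1.07%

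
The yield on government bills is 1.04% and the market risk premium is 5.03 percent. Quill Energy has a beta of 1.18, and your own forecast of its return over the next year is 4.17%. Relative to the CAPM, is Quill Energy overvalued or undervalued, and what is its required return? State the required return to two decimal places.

Required return = R_f + β·MRP = 1.04% + 1.18 × 5.03% = 6.98%
Forecast 4.17% < required 6.98% → the stock plots below the SML → overvalued.

Overvalued; required return 6.98%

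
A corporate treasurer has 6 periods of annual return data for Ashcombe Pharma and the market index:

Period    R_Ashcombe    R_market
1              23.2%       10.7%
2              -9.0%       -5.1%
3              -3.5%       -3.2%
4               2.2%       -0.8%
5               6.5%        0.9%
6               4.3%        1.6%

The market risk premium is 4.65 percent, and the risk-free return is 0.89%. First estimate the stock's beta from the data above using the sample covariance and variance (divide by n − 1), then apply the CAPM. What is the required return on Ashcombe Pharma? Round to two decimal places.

Mean R_i = (23.2 − 9.0 − 3.5 + 2.2 + 6.5 + 4.3) / 6 = 3.9500%
Mean R_m = (10.7 − 5.1 − 3.2 − 0.8 + 0.9 + 1.6) / 6 = 0.6833%
Σ(R_i − R̄_i)(R_m − R̄_m) = 300.1150  ⇒  Cov = 300.1150 / 5 = 60.0230
Σ(R_m − R̄_m)² = 151.9483  ⇒  Var(R_m) = 151.9483 / 5 = 30.3897
β = Cov / Var(R_m) = 60.0230 / 30.3897 = 1.9751
E(R) = R_f + β × MRP = 0.89% + 1.9751 × 4.65% = 10.07%

10.07%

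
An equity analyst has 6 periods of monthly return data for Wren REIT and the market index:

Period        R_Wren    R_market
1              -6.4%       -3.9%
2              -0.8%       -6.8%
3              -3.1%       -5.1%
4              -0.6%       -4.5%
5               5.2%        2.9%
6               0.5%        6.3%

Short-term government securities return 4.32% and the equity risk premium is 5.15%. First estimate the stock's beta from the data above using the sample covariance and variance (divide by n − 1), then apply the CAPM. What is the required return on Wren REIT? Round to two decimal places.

Mean R_i = (-6.4 − 0.8 − 3.1 − 0.6 + 5.2 + 0.5) / 6 = -0.8667%
Mean R_m = (-3.9 − 6.8 − 5.1 − 4.5 + 2.9 + 6.3) / 6 = -1.8500%
Σ(R_i − R̄_i)(R_m − R̄_m) = 57.5200  ⇒  Cov = 57.5200 / 5 = 11.5040
Σ(R_m − R̄_m)² = 135.2750  ⇒  Var(R_m) = 135.2750 / 5 = 27.0550
β = Cov / Var(R_m) = 11.5040 / 27.0550 = 0.4252
E(R) = R_f + β × MRP = 4.32% + 0.4252 × 5.15% = 6.51%

6.51%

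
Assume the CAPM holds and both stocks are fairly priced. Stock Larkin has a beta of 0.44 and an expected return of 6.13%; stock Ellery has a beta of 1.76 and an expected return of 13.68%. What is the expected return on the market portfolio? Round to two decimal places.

Both satisfy E(R) = R_f + β·MRP, so the slope of the SML is
MRP = (13.68% − 6.13%) / (1.76 − 0.44) = 7.55% / 1.32 = 5.7197%
R_f = E(R_Larkin) − β_Larkin·MRP = 6.13% − 0.44 × 5.7197% = 3.6133%
E(R_m) = R_f + MRP = 3.6133% + 5.7197% = 9.33%

9.33%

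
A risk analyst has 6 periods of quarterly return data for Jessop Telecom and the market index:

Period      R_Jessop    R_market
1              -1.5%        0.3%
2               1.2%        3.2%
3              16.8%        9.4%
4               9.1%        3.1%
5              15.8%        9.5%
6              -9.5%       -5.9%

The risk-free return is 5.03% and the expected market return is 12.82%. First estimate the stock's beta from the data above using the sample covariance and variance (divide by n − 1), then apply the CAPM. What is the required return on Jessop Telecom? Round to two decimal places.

18.44%

Mean R_i = (-1.5 + 1.2 + 16.8 + 9.1 + 15.8 − 9.5) / 6 = 5.3167%
Mean R_m = (0.3 + 3.2 + 9.4 + 3.1 + 9.5 − 5.9) / 6 = 3.2667%
Σ(R_i − R̄_i)(R_m − R̄_m) = 291.4633  ⇒  Cov = 291.4633 / 5 = 58.2927
Σ(R_m − R̄_m)² = 169.3333  ⇒  Var(R_m) = 169.3333 / 5 = 33.8667
β = Cov / Var(R_m) = 58.2927 / 33.8667 = 1.7212
MRP = 12.82% − 5.03% = 7.79%
E(R) = R_f + β × MRP = 5.03% + 1.7212 × 7.79% = 18.44%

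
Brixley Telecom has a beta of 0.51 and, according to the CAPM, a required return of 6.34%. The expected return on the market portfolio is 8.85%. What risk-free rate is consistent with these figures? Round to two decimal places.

3.73%

E(R) = R_f + β(E(R_m) − R_f) = R_f(1 − β) + β·E(R_m)
6.34% = R_f × (1 − 0.51) + 0.51 × 8.85%
6.34% = R_f × 0.49 + 4.5135%
R_f = (6.34% − 4.5135%) / 0.49 = 3.73%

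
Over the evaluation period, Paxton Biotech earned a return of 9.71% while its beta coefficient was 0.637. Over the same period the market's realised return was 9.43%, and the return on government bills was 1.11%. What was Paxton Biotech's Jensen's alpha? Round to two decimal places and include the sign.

+3.30%

Market excess return = 9.43% − 1.11% = 8.32%
CAPM benchmark = R_f + β(R_m − R_f) = 1.11% + 0.637 × 8.32% = 6.40984%
α = actual − benchmark = 9.71% − 6.40984% = +3.30%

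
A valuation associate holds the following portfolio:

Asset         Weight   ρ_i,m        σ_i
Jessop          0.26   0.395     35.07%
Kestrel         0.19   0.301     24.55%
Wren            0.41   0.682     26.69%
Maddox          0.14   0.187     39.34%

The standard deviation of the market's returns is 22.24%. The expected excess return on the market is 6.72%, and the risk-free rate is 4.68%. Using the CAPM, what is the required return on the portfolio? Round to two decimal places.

8.76%

β_Jessop = 0.395 × 35.07% / 22.24% = 0.6229
β_Kestrel = 0.301 × 24.55% / 22.24% = 0.3323
β_Wren = 0.682 × 26.69% / 22.24% = 0.8185
β_Maddox = 0.187 × 39.34% / 22.24% = 0.3308
β_P = Σ w_i β_i = 0.26×0.6229 + 0.19×0.3323 + 0.41×0.8185 + 0.14×0.3308 = 0.6070
E(R_P) = R_f + β_P × MRP = 4.68% + 0.6070 × 6.72% = 8.76%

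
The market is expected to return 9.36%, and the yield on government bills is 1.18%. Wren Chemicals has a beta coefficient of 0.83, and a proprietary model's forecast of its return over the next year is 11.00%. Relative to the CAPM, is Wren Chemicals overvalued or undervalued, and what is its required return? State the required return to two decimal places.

MRP = 9.36% − 1.18% = 8.18%
Required return = R_f + β·MRP = 1.18% + 0.83 × 8.18% = 7.97%
Forecast 11.00% > required 7.97% → the stock plots above the SML → undervalued.

Undervalued; required return 7.97%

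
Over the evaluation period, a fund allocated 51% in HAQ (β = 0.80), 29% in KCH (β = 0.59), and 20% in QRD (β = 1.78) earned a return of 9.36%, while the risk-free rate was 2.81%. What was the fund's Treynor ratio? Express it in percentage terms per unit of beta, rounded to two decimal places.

β_P = 0.51×0.80 + 0.29×0.59 + 0.20×1.78 = 0.9351
Treynor = (R_P − R_f) / β_P = (9.36% − 2.81%) / 0.9351 = 6.55% / 0.9351 = 7.00%

7.00%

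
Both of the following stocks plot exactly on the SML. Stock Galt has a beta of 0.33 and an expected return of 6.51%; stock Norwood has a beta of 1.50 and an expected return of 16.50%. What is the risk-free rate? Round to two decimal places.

Both satisfy E(R) = R_f + β·MRP, so the slope of the SML is
MRP = (16.50% − 6.51%) / (1.50 − 0.33) = 9.99% / 1.17 = 8.5385%
R_f = E(R_Galt) − β_Galt·MRP = 6.51% − 0.33 × 8.5385% = 3.6923%

3.69%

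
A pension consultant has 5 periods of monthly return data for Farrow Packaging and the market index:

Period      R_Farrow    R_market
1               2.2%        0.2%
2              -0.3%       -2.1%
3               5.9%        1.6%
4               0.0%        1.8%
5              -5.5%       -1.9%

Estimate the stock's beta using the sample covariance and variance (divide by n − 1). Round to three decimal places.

Mean R_i = (2.2 − 0.3 + 5.9 + 0.0 − 5.5) / 5 = 0.4600%
Mean R_m = (0.2 − 2.1 + 1.6 + 1.8 − 1.9) / 5 = -0.0800%
Σ(R_i − R̄_i)(R_m − R̄_m) = 21.1440  ⇒  Cov = 21.1440 / 4 = 5.2860
Σ(R_m − R̄_m)² = 13.8280  ⇒  Var(R_m) = 13.8280 / 4 = 3.4570
β = Cov / Var(R_m) = 5.2860 / 3.4570 = 1.5291

1.529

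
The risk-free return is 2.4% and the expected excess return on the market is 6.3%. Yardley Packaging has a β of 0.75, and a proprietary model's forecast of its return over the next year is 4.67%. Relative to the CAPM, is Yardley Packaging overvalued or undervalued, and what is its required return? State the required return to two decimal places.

Required return = R_f + β·MRP = 2.4% + 0.75 × 6.3% = 7.13%
Forecast 4.67% < required 7.13% → the stock plots below the SML → overvalued.

Overvalued; required return 7.13%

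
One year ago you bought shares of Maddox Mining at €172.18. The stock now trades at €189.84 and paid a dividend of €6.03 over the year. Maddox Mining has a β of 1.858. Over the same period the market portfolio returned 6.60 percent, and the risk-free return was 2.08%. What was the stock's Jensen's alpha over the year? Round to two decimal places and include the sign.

Realised HPR = (P1 + D1 − P0) / P0 = (189.84 + 6.03 − 172.18) / 172.18 = 23.69 / 172.18 = 13.7589%
MRP = 6.60% − 2.08% = 4.52%
CAPM required = R_f + β·MRP = 2.08% + 1.858 × 4.52% = 10.47816%
α = realised − required = 13.7589% − 10.47816% = +3.28%

+3.28%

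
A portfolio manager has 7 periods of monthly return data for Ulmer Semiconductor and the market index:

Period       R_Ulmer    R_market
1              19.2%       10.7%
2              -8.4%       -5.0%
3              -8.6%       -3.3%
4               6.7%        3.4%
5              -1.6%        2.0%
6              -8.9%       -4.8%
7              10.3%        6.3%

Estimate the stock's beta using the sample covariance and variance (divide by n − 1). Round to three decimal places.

Mean R_i = (19.2 − 8.4 − 8.6 + 6.7 − 1.6 − 8.9 + 10.3) / 7 = 1.2429%
Mean R_m = (10.7 − 5.0 − 3.3 + 3.4 + 2.0 − 4.8 + 6.3) / 7 = 1.3286%
Σ(R_i − R̄_i)(R_m − R̄_m) = 391.4514  ⇒  Cov = 391.4514 / 6 = 65.2419
Σ(R_m − R̄_m)² = 216.3143  ⇒  Var(R_m) = 216.3143 / 6 = 36.0524
β = Cov / Var(R_m) = 65.2419 / 36.0524 = 1.8096

1.810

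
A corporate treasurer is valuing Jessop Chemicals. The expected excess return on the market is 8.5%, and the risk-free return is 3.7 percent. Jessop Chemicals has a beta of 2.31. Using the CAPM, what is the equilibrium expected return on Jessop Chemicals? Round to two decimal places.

E(R) = R_f + β × MRP = 3.7% + 2.31 × 8.5% = 23.34%

23.34%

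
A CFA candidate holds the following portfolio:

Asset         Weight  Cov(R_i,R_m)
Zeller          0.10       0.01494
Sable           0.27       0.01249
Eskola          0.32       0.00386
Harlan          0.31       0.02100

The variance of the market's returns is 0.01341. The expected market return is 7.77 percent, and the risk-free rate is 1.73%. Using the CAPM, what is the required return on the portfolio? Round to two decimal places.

7.41%

β_Zeller = 0.01494 / 0.01341 = 1.1141
β_Sable = 0.01249 / 0.01341 = 0.9314
β_Eskola = 0.00386 / 0.01341 = 0.2878
β_Harlan = 0.02100 / 0.01341 = 1.5660
β_P = Σ w_i β_i = 0.10×1.1141 + 0.27×0.9314 + 0.32×0.2878 + 0.31×1.5660 = 0.9404
MRP = 7.77% − 1.73% = 6.04%
E(R_P) = R_f + β_P × MRP = 1.73% + 0.9404 × 6.04% = 7.41%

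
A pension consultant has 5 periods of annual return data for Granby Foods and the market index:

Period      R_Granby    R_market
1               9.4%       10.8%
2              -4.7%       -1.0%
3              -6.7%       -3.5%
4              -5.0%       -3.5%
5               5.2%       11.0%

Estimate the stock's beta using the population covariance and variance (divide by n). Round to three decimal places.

Mean R_i = (9.4 − 4.7 − 6.7 − 5.0 + 5.2) / 5 = -0.3600%
Mean R_m = (10.8 − 1.0 − 3.5 − 3.5 + 11.0) / 5 = 2.7600%
Σ(R_i − R̄_i)(R_m − R̄_m) = 209.3380  ⇒  Cov = 209.3380 / 5 = 41.8676
Σ(R_m − R̄_m)² = 225.0520  ⇒  Var(R_m) = 225.0520 / 5 = 45.0104
β = Cov / Var(R_m) = 41.8676 / 45.0104 = 0.9302

0.930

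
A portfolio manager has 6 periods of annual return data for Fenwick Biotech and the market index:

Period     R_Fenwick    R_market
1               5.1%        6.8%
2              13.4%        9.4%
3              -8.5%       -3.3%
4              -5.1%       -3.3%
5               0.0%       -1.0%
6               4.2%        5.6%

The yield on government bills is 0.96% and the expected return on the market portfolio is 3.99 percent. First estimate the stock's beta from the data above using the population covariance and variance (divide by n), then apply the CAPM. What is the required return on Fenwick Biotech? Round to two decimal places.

5.01%

Mean R_i = (5.1 + 13.4 − 8.5 − 5.1 + 0.0 + 4.2) / 6 = 1.5167%
Mean R_m = (6.8 + 9.4 − 3.3 − 3.3 − 1.0 + 5.6) / 6 = 2.3667%
Σ(R_i − R̄_i)(R_m − R̄_m) = 207.5033  ⇒  Cov = 207.5033 / 6 = 34.5839
Σ(R_m − R̄_m)² = 155.1333  ⇒  Var(R_m) = 155.1333 / 6 = 25.8556
β = Cov / Var(R_m) = 34.5839 / 25.8556 = 1.3376
MRP = 3.99% − 0.96% = 3.03%
E(R) = R_f + β × MRP = 0.96% + 1.3376 × 3.03% = 5.01%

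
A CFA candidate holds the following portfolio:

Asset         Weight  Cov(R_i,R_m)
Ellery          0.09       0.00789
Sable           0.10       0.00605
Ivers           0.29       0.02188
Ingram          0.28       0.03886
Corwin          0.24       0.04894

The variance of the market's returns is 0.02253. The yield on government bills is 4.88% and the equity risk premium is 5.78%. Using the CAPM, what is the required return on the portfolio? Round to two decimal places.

β_Ellery = 0.00789 / 0.02253 = 0.3502
β_Sable = 0.00605 / 0.02253 = 0.2685
β_Ivers = 0.02188 / 0.02253 = 0.9711
β_Ingram = 0.03886 / 0.02253 = 1.7248
β_Corwin = 0.04894 / 0.02253 = 2.1722
β_P = Σ w_i β_i = 0.09×0.3502 + 0.10×0.2685 + 0.29×0.9711 + 0.28×1.7248 + 0.24×2.1722 = 1.3443
E(R_P) = R_f + β_P × MRP = 4.88% + 1.3443 × 5.78% = 12.65%

12.65%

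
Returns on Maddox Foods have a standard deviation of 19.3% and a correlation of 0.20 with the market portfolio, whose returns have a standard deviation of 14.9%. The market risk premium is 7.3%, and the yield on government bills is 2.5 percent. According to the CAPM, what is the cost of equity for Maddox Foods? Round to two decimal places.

4.39%

β = ρ × σ_i / σ_m = 0.20 × 19.3% / 14.9% = 0.2591
E(R) = 2.5% + 0.2591 × 7.3% = 4.39%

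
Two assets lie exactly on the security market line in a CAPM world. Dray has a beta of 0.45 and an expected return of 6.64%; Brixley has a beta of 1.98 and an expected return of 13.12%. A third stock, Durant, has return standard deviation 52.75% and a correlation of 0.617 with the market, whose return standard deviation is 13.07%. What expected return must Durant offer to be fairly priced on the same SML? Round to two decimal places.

MRP = (13.12% − 6.64%) / (1.98 − 0.45) = 4.2353%
R_f = 6.64% − 0.45 × 4.2353% = 4.7341%
β_Durant = ρ·σ_i/σ_m = 0.617 × 52.75 / 13.07 = 2.4902
E(R_Durant) = R_f + β × MRP = 4.7341% + 2.4902 × 4.2353% = 15.28%

15.28%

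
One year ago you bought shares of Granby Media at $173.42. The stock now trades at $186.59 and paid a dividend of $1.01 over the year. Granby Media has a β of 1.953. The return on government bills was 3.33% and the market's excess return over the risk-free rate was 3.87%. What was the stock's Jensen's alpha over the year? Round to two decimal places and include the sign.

-2.71%

Realised HPR = (P1 + D1 − P0) / P0 = (186.59 + 1.01 − 173.42) / 173.42 = 14.18 / 173.42 = 8.1767%
CAPM required = R_f + β·MRP = 3.33% + 1.953 × 3.87% = 10.88811%
α = realised − required = 8.1767% − 10.88811% = -2.71%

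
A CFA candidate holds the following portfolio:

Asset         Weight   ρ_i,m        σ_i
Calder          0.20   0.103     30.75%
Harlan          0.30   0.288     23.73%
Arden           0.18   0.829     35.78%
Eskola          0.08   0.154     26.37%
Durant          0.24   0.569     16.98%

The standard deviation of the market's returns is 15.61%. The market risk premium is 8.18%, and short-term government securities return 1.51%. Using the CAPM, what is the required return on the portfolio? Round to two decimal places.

7.10%

β_Calder = 0.103 × 30.75% / 15.61% = 0.2029
β_Harlan = 0.288 × 23.73% / 15.61% = 0.4378
β_Arden = 0.829 × 35.78% / 15.61% = 1.9002
β_Eskola = 0.154 × 26.37% / 15.61% = 0.2602
β_Durant = 0.569 × 16.98% / 15.61% = 0.6189
β_P = Σ w_i β_i = 0.20×0.2029 + 0.30×0.4378 + 0.18×1.9002 + 0.08×0.2602 + 0.24×0.6189 = 0.6833
E(R_P) = R_f + β_P × MRP = 1.51% + 0.6833 × 8.18% = 7.10%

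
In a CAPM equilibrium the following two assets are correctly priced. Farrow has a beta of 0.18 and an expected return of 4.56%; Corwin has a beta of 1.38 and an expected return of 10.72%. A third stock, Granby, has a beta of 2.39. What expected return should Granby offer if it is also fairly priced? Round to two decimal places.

MRP (SML slope) = (10.72% − 4.56%) / (1.38 − 0.18) = 6.16% / 1.20 = 5.1333%
R_f (intercept) = 4.56% − 0.18 × 5.1333% = 3.6360%
E(R_Granby) = R_f + β × MRP = 3.6360% + 2.39 × 5.1333% = 15.90%

15.90%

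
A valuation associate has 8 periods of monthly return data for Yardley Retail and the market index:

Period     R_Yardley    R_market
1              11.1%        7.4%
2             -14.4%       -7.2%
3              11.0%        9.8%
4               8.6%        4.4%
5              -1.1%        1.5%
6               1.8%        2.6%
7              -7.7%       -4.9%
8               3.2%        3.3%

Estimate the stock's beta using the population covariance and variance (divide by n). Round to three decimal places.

Mean R_i = (11.1 − 14.4 + 11.0 + 8.6 − 1.1 + 1.8 − 7.7 + 3.2) / 8 = 1.5625%
Mean R_m = (7.4 − 7.2 + 9.8 + 4.4 + 1.5 + 2.6 − 4.9 + 3.3) / 8 = 2.1125%
Σ(R_i − R̄_i)(R_m − R̄_m) = 356.3738  ⇒  Cov = 356.3738 / 8 = 44.5467
Σ(R_m − R̄_m)² = 230.2088  ⇒  Var(R_m) = 230.2088 / 8 = 28.7761
β = Cov / Var(R_m) = 44.5467 / 28.7761 = 1.5480

1.548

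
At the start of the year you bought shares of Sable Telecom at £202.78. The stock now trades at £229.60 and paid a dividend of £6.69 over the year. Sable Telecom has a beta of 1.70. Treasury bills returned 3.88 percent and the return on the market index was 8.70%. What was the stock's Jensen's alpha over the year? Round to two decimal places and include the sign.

Realised HPR = (P1 + D1 − P0) / P0 = (229.60 + 6.69 − 202.78) / 202.78 = 33.51 / 202.78 = 16.5253%
MRP = 8.70% − 3.88% = 4.82%
CAPM required = R_f + β·MRP = 3.88% + 1.70 × 4.82% = 12.0740%
α = realised − required = 16.5253% − 12.0740% = +4.45%

+4.45%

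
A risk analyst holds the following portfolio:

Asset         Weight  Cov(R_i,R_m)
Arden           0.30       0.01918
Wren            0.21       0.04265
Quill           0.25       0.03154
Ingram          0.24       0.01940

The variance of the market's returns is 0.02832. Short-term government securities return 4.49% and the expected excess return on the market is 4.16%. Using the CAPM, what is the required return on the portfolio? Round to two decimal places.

β_Arden = 0.01918 / 0.02832 = 0.6773
β_Wren = 0.04265 / 0.02832 = 1.5060
β_Quill = 0.03154 / 0.02832 = 1.1137
β_Ingram = 0.01940 / 0.02832 = 0.6850
β_P = Σ w_i β_i = 0.30×0.6773 + 0.21×1.5060 + 0.25×1.1137 + 0.24×0.6850 = 0.9623
E(R_P) = R_f + β_P × MRP = 4.49% + 0.9623 × 4.16% = 8.49%

8.49%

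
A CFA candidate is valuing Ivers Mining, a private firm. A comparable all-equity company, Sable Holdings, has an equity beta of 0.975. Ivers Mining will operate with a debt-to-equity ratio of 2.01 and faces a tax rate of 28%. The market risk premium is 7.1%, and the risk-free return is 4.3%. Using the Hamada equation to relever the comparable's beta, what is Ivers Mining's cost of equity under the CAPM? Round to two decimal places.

β_L = β_U × [1 + (1 − t)(D/E)] = 0.975 × [1 + (1 − 0.28) × 2.01]
    = 0.975 × [1 + 0.72 × 2.01] = 0.975 × 2.4472 = 2.3860
E(R) = R_f + β_L × MRP = 4.3% + 2.3860 × 7.1% = 21.24%

21.24%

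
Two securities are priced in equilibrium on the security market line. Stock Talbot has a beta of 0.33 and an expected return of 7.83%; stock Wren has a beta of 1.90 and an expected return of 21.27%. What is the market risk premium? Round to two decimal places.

8.56%

Both satisfy E(R) = R_f + β·MRP, so the slope of the SML is
MRP = (21.27% − 7.83%) / (1.90 − 0.33) = 13.44% / 1.57 = 8.5605%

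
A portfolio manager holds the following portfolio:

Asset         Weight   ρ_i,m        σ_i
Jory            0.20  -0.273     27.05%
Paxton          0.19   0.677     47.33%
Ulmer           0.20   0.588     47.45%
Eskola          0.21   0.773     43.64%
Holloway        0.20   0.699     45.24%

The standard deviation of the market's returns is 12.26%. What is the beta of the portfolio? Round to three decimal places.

1.925

β_Jory = -0.273 × 27.05% / 12.26% = -0.6023
β_Paxton = 0.677 × 47.33% / 12.26% = 2.6136
β_Ulmer = 0.588 × 47.45% / 12.26% = 2.2757
β_Eskola = 0.773 × 43.64% / 12.26% = 2.7515
β_Holloway = 0.699 × 45.24% / 12.26% = 2.5793
β_P = Σ w_i β_i = 0.20×-0.6023 + 0.19×2.6136 + 0.20×2.2757 + 0.21×2.7515 + 0.20×2.5793 = 1.9249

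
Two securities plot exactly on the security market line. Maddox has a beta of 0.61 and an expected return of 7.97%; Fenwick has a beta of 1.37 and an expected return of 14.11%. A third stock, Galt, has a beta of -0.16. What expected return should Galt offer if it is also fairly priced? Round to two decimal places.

MRP (SML slope) = (14.11% − 7.97%) / (1.37 − 0.61) = 6.14% / 0.76 = 8.0789%
R_f (intercept) = 7.97% − 0.61 × 8.0789% = 3.0419%
E(R_Galt) = R_f + β × MRP = 3.0419% + -0.16 × 8.0789% = 1.75%

1.75%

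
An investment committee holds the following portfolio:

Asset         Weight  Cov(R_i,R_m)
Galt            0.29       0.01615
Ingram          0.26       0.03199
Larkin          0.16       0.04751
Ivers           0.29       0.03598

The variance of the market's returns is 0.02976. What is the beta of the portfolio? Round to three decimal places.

1.043

β_Galt = 0.01615 / 0.02976 = 0.5427
β_Ingram = 0.03199 / 0.02976 = 1.0749
β_Larkin = 0.04751 / 0.02976 = 1.5964
β_Ivers = 0.03598 / 0.02976 = 1.2090
β_P = Σ w_i β_i = 0.29×0.5427 + 0.26×1.0749 + 0.16×1.5964 + 0.29×1.2090 = 1.0429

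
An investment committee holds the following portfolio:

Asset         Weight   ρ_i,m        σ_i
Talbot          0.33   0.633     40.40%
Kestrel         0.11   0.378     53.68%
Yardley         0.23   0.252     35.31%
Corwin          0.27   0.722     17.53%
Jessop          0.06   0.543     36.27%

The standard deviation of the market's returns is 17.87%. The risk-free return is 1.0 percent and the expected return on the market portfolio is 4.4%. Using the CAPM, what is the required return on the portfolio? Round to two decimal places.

4.29%

β_Talbot = 0.633 × 40.40% / 17.87% = 1.4311
β_Kestrel = 0.378 × 53.68% / 17.87% = 1.1355
β_Yardley = 0.252 × 35.31% / 17.87% = 0.4979
β_Corwin = 0.722 × 17.53% / 17.87% = 0.7083
β_Jessop = 0.543 × 36.27% / 17.87% = 1.1021
β_P = Σ w_i β_i = 0.33×1.4311 + 0.11×1.1355 + 0.23×0.4979 + 0.27×0.7083 + 0.06×1.1021 = 0.9691
MRP = 4.4% − 1.0% = 3.40%
E(R_P) = R_f + β_P × MRP = 1.0% + 0.9691 × 3.4% = 4.29%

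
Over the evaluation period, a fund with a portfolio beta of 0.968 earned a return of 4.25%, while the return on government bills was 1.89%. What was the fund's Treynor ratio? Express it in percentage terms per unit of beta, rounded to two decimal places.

2.44%

Treynor = (R_P − R_f) / β_P = (4.25% − 1.89%) / 0.9680 = 2.36% / 0.9680 = 2.44%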